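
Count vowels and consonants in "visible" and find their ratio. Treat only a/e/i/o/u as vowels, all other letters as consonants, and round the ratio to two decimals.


Word: "visible"
Vowels (a,e,i,o,u): 3
Consonants: 4
Ratio = 3/4
= 0.75


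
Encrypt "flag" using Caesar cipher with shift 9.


Word: "flag"
Shift: 9
Each letter → (letter + shift) mod 26:
  'f' (5) + 9 = 14 → 'o'
  'l' (11) + 9 = 20 → 'u'
  'a' (0) + 9 = 9 → 'j'
  'g' (6) + 9 = 15 → 'p'
Result = "oujp"


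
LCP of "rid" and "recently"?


Word 1: "rid"
Word 2: "recently"
Comparing from start:
  Pos 0: 'r' == 'r'
  Pos 1: 'i' != 'e' (stop)
LCP = "r" (length 1)


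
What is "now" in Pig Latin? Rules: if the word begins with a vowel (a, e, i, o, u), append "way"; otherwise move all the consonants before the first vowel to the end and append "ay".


Word: "now"
Starts with consonant(s) → move to end, add 'ay'
Consonant cluster: "n"
Pig Latin = "ownay"


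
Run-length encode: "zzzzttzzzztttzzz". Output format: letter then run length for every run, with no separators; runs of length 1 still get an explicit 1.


String: "zzzzttzzzztttzzz"
Scanning for consecutive runs:
  'z' x 4
  't' x 2
  'z' x 4
  't' x 3
  'z' x 3
RLE = "z4t2z4t3z3"


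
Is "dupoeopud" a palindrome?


Word: "dupoeopud"
Reversed: "dupoeopud"
Forward == Backward? dupoeopud == dupoeopud
Palindrome = Yes


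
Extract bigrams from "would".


Word: "would" (length 5)
Number of bigrams = 5 - 2 + 1 = 4
  Position 0: "wo"
  Position 1: "ou"
  Position 2: "ul"
  Position 3: "ld"
Bigrams = "wo", "ou", "ul", "ld"


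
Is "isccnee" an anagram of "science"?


Word 1: "science" → sorted: cceeins
Word 2: "isccnee" → sorted: cceeins
Same letters? cceeins == cceeins
Anagram = Yes


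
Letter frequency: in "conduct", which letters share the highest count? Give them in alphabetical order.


Word: "conduct"
Letter counts:
  'c': 2
  'd': 1
  'n': 1
  'o': 1
  't': 1
  'u': 1
Maximum count = 2
Most frequent = 'c' (2 times each)


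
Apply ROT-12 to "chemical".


Word: "chemical"
Shift: 12
Each letter → (letter + shift) mod 26:
  'c' (2) + 12 = 14 → 'o'
  'h' (7) + 12 = 19 → 't'
  'e' (4) + 12 = 16 → 'q'
  'm' (12) + 12 = 24 → 'y'
  'i' (8) + 12 = 20 → 'u'
  'c' (2) + 12 = 14 → 'o'
  'a' (0) + 12 = 12 → 'm'
  'l' (11) + 12 = 23 → 'x'
Result = "otqyuomx"


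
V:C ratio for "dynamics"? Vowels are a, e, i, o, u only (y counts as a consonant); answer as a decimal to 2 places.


Word: "dynamics"
Vowels (a,e,i,o,u): 2
Consonants: 6
Ratio = 2/6
= 0.33


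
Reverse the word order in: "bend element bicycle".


Original: "bend element bicycle"
Words (1..n): bend | element | bicycle
Reversed (n..1): bicycle | element | bend
Result = "bicycle element bend"


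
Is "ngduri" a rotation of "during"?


Word: "during", Candidate: "ngduri"
Method: check if candidate is substring of word+word
"duringduring" contains "ngduri"? Yes
Is rotation = Yes


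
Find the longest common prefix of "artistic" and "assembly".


Word 1: "artistic"
Word 2: "assembly"
Comparing from start:
  Pos 0: 'a' == 'a'
  Pos 1: 'r' != 's' (stop)
LCP = "a" (length 1)


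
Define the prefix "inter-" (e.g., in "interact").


Prefix: inter-
Example: interact = inter- + act
Meaning = between


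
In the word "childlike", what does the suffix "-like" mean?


Suffix: -like
As in: childlike -> child + -like
Meaning = resembling


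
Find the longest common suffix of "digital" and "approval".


Word 1: "digital"
Word 2: "approval"
Comparing from end:
  Pos -1: 'l' == 'l'
  Pos -2: 'a' == 'a'
  Pos -3: 't' != 'v' (stop)
LCS = "al" (length 2)


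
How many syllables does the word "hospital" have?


Word: "hospital"
Syllable breakdown: hos / pi / tal
Counting: 3 parts
= 3 syllables


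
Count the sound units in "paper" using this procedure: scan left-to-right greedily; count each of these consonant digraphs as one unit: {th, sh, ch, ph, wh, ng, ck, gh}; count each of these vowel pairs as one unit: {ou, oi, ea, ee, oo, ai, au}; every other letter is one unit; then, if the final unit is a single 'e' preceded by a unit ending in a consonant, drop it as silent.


Word: "paper" (5 letters)
Left-to-right scan:
  (1) 'p' (letter)
  (2) 'a' (letter)
  (3) 'p' (letter)
  (4) 'e' (letter)
  (5) 'r' (letter)
Units from scan: 5
Sound units = 5 units


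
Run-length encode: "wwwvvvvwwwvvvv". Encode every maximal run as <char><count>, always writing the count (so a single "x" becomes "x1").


String: "wwwvvvvwwwvvvv"
Scanning for consecutive runs:
  'w' x 3
  'v' x 4
  'w' x 3
  'v' x 4
RLE = "w3v4w3v4"


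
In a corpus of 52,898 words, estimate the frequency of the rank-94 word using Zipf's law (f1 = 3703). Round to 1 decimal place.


Zipf's law: f(r) = f(1) / r
f(1) = 3703
f(94) = 3703 / 94
= 39.4 occurrences


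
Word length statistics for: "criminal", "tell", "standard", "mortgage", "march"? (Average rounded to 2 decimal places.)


Lengths: "criminal"=8, "tell"=4, "standard"=8, "mortgage"=8, "march"=5
Sum = 33, Count = 5
Average = 33/5 = 6.60
= avg=6.60, min=4, max=8


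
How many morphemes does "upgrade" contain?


Word: "upgrade"
Morphemes: up- + grade
Each morpheme carries meaning
= 2 morphemes


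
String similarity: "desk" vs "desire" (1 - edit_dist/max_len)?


Word 1: "desk" (length 4)
Word 2: "desire" (length 6)
One optimal edit sequence:
  1. keep 'd'
  2. keep 'e'
  3. keep 's'
  4. insert 'i'  (+1)
  5. insert 'r'  (+1)
  6. substitute 'k' -> 'e'  (+1)
Edit distance = 3
Max length = max(4, 6) = 6
Similarity = 1 - 3/6
= 0.5000


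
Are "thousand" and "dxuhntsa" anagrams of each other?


Word 1: "thousand" → sorted: adhnostu
Word 2: "dxuhntsa" → sorted: adhnstux
Same letters? adhnostu != adhnstux
Anagram = No


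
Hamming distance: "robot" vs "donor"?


Comparing character by character (same length = 5):
  Pos 0: 'r' vs 'd' !=
  Pos 1: 'o' vs 'o' =
  Pos 2: 'b' vs 'n' !=
  Pos 3: 'o' vs 'o' =
  Pos 4: 't' vs 'r' !=
Hamming distance = 3


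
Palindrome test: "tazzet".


Word: "tazzet"
Reversed: "tezzat"
Forward == Backward? tazzet != tezzat
Palindrome = No


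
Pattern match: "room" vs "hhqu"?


Pattern of "room": [0, 1, 1, 2]
Pattern of "hhqu": [0, 0, 1, 2]
Patterns do not match
Same pattern = No


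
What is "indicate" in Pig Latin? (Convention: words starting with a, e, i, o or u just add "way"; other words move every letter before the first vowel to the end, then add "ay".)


Word: "indicate"
Starts with vowel → add 'way'
Pig Latin = "indicateway"


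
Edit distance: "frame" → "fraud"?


Word 1: "frame" (length 5)
Word 2: "fraud" (length 5)
One optimal edit sequence (insert/delete/substitute each cost 1):
  1. keep 'f'
  2. keep 'r'
  3. keep 'a'
  4. substitute 'm' -> 'u'  (+1)
  5. substitute 'e' -> 'd'  (+1)
Total edit operations: 2
Edit distance = 2


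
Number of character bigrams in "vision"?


Word: "vision" (length 6)
Number of 2-grams = length - 2 + 1 = 6 - 2 + 1
= 5


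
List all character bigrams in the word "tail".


Word: "tail" (length 4)
Number of bigrams = 4 - 2 + 1 = 3
  Position 0: "ta"
  Position 1: "ai"
  Position 2: "il"
Bigrams = "ta", "ai", "il"


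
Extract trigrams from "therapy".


Word: "therapy" (length 7)
Number of trigrams = 7 - 3 + 1 = 5
  Position 0: "the"
  Position 1: "her"
  Position 2: "era"
  Position 3: "rap"
  Position 4: "apy"
Trigrams = "the", "her", "era", "rap", "apy"


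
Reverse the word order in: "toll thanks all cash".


Original: "toll thanks all cash"
Words (1..n): toll | thanks | all | cash
Reversed (n..1): cash | all | thanks | toll
Result = "cash all thanks toll"


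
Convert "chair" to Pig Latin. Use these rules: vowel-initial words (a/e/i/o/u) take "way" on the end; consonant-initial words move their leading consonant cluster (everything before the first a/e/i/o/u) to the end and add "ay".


Word: "chair"
Starts with consonant(s) → move to end, add 'ay'
Consonant cluster: "ch"
Pig Latin = "airchay"


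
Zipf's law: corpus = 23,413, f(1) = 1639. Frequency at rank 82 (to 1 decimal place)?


Zipf's law: f(r) = f(1) / r
f(1) = 1639
f(82) = 1639 / 82
= 20.0 occurrences


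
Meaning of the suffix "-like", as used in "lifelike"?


Suffix: -like
As in: lifelike -> life + -like
Meaning = resembling


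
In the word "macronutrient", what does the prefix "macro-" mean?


Prefix: macro-
As in: macronutrient -> macro- + nutrient
Meaning = large


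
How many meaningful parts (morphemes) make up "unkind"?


Word: "unkind"
Morphemes: un- | kind
Each morpheme carries meaning
= 2 morphemes


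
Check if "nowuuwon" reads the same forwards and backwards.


Word: "nowuuwon"
Reversed: "nowuuwon"
Forward == Backward? nowuuwon == nowuuwon
Palindrome = Yes


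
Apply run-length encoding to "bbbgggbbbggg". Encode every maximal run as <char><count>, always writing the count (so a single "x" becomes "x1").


String: "bbbgggbbbggg"
Scanning for consecutive runs:
  'b' x 3
  'g' x 3
  'b' x 3
  'g' x 3
RLE = "b3g3b3g3"


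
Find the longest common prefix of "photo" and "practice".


Word 1: "photo"
Word 2: "practice"
Comparing from start:
  Pos 0: 'p' == 'p'
  Pos 1: 'h' != 'r' (stop)
LCP = "p" (length 1)


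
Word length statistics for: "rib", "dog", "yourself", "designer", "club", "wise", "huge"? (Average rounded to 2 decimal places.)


Lengths: "rib"=3, "dog"=3, "yourself"=8, "designer"=8, "club"=4, "wise"=4, "huge"=4
Sum = 34, Count = 7
Average = 34/7 = 4.86
= avg=4.86, min=3, max=8


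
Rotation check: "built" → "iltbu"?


Word: "built", Candidate: "iltbu"
Method: check if candidate is substring of word+word
"builtbuilt" contains "iltbu"? Yes
Is rotation = Yes


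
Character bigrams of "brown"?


Word: "brown" (length 5)
Number of bigrams = 5 - 2 + 1 = 4
  Position 0: "br"
  Position 1: "ro"
  Position 2: "ow"
  Position 3: "wn"
Bigrams = "br", "ro", "ow", "wn"


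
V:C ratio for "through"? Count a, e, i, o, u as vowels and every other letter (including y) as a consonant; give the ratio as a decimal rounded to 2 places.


Word: "through"
Vowels (a,e,i,o,u): 2
Consonants: 5
Ratio = 2/5
= 0.40


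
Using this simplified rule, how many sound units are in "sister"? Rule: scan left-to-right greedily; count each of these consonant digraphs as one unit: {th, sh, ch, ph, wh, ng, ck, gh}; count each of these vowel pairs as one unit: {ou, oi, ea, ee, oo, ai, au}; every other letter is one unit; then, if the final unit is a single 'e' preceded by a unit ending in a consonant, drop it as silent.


Word: "sister" (6 letters)
Left-to-right scan:
  (1) 's' (letter)
  (2) 'i' (letter)
  (3) 's' (letter)
  (4) 't' (letter)
  (5) 'e' (letter)
  (6) 'r' (letter)
Units from scan: 6
Sound units = 6 units


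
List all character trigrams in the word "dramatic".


Word: "dramatic" (length 8)
Number of trigrams = 8 - 3 + 1 = 6
  Position 0: "dra"
  Position 1: "ram"
  Position 2: "ama"
  Position 3: "mat"
  Position 4: "ati"
  Position 5: "tic"
Trigrams = "dra", "ram", "ama", "mat", "ati", "tic"


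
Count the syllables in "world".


Word: "world"
Syllable breakdown: world
Counting: 1 part
= 1 syllable


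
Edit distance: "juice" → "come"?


Word 1: "juice" (length 5)
Word 2: "come" (length 4)
One optimal edit sequence (insert/delete/substitute each cost 1):
  1. delete 'j'  (+1)
  2. substitute 'u' -> 'c'  (+1)
  3. substitute 'i' -> 'o'  (+1)
  4. substitute 'c' -> 'm'  (+1)
  5. keep 'e'
Total edit operations: 4
Edit distance = 4


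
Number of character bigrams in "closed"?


Word: "closed" (length 6)
Number of 2-grams = length - 2 + 1 = 6 - 2 + 1
= 5


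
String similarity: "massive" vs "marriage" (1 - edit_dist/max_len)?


Word 1: "massive" (length 7)
Word 2: "marriage" (length 8)
One optimal edit sequence:
  1. keep 'm'
  2. keep 'a'
  3. substitute 's' -> 'r'  (+1)
  4. substitute 's' -> 'r'  (+1)
  5. keep 'i'
  6. insert 'a'  (+1)
  7. substitute 'v' -> 'g'  (+1)
  8. keep 'e'
Edit distance = 4
Max length = max(7, 8) = 8
Similarity = 1 - 4/8
= 0.5000


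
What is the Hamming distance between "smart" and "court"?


Comparing character by character (same length = 5):
  Pos 0: 's' vs 'c' !=
  Pos 1: 'm' vs 'o' !=
  Pos 2: 'a' vs 'u' !=
  Pos 3: 'r' vs 'r' =
  Pos 4: 't' vs 't' =
Hamming distance = 3


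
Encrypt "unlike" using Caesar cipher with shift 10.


Word: "unlike"
Shift: 10
Each letter → (letter + shift) mod 26:
  'u' (20) + 10 = 4 → 'e'
  'n' (13) + 10 = 23 → 'x'
  'l' (11) + 10 = 21 → 'v'
  'i' (8) + 10 = 18 → 's'
  'k' (10) + 10 = 20 → 'u'
  'e' (4) + 10 = 14 → 'o'
Result = "exvsuo"


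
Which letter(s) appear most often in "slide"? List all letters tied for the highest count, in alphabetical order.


Word: "slide"
Letter counts:
  'd': 1
  'e': 1
  'i': 1
  'l': 1
  's': 1
Maximum count = 1
Most frequent = 'd', 'e', 'i', 'l', 's' (1 time each)


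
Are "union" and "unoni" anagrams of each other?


Word 1: "union" → sorted: innou
Word 2: "unoni" → sorted: innou
Same letters? innou == innou
Anagram = Yes


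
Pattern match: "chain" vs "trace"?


Pattern of "chain": [0, 1, 2, 3, 4]
Pattern of "trace": [0, 1, 2, 3, 4]
Patterns match
Same pattern = Yes


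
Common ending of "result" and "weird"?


Word 1: "result"
Word 2: "weird"
Comparing from end:
  Pos -1: 't' != 'd' (stop)
LCS = "" (length 0)


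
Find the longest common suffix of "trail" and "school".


Word 1: "trail"
Word 2: "school"
Comparing from end:
  Pos -1: 'l' == 'l'
  Pos -2: 'i' != 'o' (stop)
LCS = "l" (length 1)


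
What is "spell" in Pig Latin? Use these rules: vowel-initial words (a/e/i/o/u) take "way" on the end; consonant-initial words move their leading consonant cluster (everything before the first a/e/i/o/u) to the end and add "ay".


Word: "spell"
Starts with consonant(s) → move to end, add 'ay'
Consonant cluster: "sp"
Pig Latin = "ellspay"


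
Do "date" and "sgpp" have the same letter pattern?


Pattern of "date": [0, 1, 2, 3]
Pattern of "sgpp": [0, 1, 2, 2]
Patterns do not match
Same pattern = No


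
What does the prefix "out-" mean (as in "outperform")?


Prefix: out-
Example: outperform = out- + perform
Meaning = surpass


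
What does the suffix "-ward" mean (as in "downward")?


Suffix: -ward
As in: downward -> down + -ward
Meaning = in the direction of


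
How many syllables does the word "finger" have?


Word: "finger"
Syllable breakdown: fin / ger
Counting: 2 parts
= 2 syllables


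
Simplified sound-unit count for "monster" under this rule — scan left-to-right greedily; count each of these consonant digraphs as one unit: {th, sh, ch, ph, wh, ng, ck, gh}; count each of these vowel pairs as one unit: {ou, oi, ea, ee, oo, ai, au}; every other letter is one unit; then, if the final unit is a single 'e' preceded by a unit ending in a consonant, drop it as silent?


Word: "monster" (7 letters)
Left-to-right scan:
  (1) 'm' (letter)
  (2) 'o' (letter)
  (3) 'n' (letter)
  (4) 's' (letter)
  (5) 't' (letter)
  (6) 'e' (letter)
  (7) 'r' (letter)
Units from scan: 7
Sound units = 7 units


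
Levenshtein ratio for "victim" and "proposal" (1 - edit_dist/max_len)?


Word 1: "victim" (length 6)
Word 2: "proposal" (length 8)
One optimal edit sequence:
  1. insert 'p'  (+1)
  2. insert 'r'  (+1)
  3. substitute 'v' -> 'o'  (+1)
  4. substitute 'i' -> 'p'  (+1)
  5. substitute 'c' -> 'o'  (+1)
  6. substitute 't' -> 's'  (+1)
  7. substitute 'i' -> 'a'  (+1)
  8. substitute 'm' -> 'l'  (+1)
Edit distance = 8
Max length = max(6, 8) = 8
Similarity = 1 - 8/8
= 0.0000


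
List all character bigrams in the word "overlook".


Word: "overlook" (length 8)
Number of bigrams = 8 - 2 + 1 = 7
  Position 0: "ov"
  Position 1: "ve"
  Position 2: "er"
  Position 3: "rl"
  Position 4: "lo"
  Position 5: "oo"
  Position 6: "ok"
Bigrams = "ov", "ve", "er", "rl", "lo", "oo", "ok"


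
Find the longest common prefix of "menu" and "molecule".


Word 1: "menu"
Word 2: "molecule"
Comparing from start:
  Pos 0: 'm' == 'm'
  Pos 1: 'e' != 'o' (stop)
LCP = "m" (length 1)


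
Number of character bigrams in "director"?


Word: "director" (length 8)
Number of 2-grams = length - 2 + 1 = 8 - 2 + 1
= 7


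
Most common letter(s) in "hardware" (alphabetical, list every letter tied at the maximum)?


Word: "hardware"
Letter counts:
  'a': 2
  'd': 1
  'e': 1
  'h': 1
  'r': 2
  'w': 1
Maximum count = 2
Most frequent = 'a', 'r' (2 times each)


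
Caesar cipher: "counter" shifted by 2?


Word: "counter"
Shift: 2
Each letter → (letter + shift) mod 26:
  'c' (2) + 2 = 4 → 'e'
  'o' (14) + 2 = 16 → 'q'
  'u' (20) + 2 = 22 → 'w'
  'n' (13) + 2 = 15 → 'p'
  't' (19) + 2 = 21 → 'v'
  'e' (4) + 2 = 6 → 'g'
  'r' (17) + 2 = 19 → 't'
Result = "eqwpvgt"


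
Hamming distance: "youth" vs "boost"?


Comparing character by character (same length = 5):
  Pos 0: 'y' vs 'b' !=
  Pos 1: 'o' vs 'o' =
  Pos 2: 'u' vs 'o' !=
  Pos 3: 't' vs 's' !=
  Pos 4: 'h' vs 't' !=
Hamming distance = 4


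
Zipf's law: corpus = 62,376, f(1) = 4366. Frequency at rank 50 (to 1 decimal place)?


Zipf's law: f(r) = f(1) / r
f(1) = 4366
f(50) = 4366 / 50
= 87.3 occurrences


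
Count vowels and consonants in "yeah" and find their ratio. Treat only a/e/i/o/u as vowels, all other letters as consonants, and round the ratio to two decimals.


Word: "yeah"
Vowels (a,e,i,o,u): 2
Consonants: 2
Ratio = 2/2
= 1.00


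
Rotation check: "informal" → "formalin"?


Word: "informal", Candidate: "formalin"
Method: check if candidate is substring of word+word
"informalinformal" contains "formalin"? Yes
Is rotation = Yes


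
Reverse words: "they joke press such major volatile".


Original: "they joke press such major volatile"
Words (1..n): they | joke | press | such | major | volatile
Reversed (n..1): volatile | major | such | press | joke | they
Result = "volatile major such press joke they"


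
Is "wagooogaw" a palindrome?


Word: "wagooogaw"
Reversed: "wagooogaw"
Forward == Backward? wagooogaw == wagooogaw
Palindrome = Yes


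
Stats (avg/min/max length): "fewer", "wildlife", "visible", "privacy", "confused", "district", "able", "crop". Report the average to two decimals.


Lengths: "fewer"=5, "wildlife"=8, "visible"=7, "privacy"=7, "confused"=8, "district"=8, "able"=4, "crop"=4
Sum = 51, Count = 8
Average = 51/8 = 6.38
= avg=6.38, min=4, max=8


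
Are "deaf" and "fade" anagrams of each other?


Word 1: "deaf" → sorted: adef
Word 2: "fade" → sorted: adef
Same letters? adef == adef
Anagram = Yes


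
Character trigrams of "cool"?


Word: "cool" (length 4)
Number of trigrams = 4 - 3 + 1 = 2
  Position 0: "coo"
  Position 1: "ool"
Trigrams = "coo", "ool"


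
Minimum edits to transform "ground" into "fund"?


Word 1: "ground" (length 6)
Word 2: "fund" (length 4)
One optimal edit sequence (insert/delete/substitute each cost 1):
  1. delete 'g'  (+1)
  2. delete 'r'  (+1)
  3. substitute 'o' -> 'f'  (+1)
  4. keep 'u'
  5. keep 'n'
  6. keep 'd'
Total edit operations: 3
Edit distance = 3


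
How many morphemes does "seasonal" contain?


Word: "seasonal"
Morphemes: season | -al
Each morpheme carries meaning
= 2 morphemes


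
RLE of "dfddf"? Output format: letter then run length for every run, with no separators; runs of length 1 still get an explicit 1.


String: "dfddf"
Scanning for consecutive runs:
  'd' x 1
  'f' x 1
  'd' x 2
  'f' x 1
RLE = "d1f1d2f1"


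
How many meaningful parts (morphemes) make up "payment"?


Word: "payment"
Morphemes: pay + -ment
Each morpheme carries meaning
= 2 morphemes


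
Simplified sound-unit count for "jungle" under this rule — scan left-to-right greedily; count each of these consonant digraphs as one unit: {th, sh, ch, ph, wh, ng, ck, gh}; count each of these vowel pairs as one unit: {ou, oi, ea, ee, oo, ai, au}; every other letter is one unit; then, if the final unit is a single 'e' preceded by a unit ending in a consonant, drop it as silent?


Word: "jungle" (6 letters)
Left-to-right scan:
  [1] 'j' (letter)
  [2] 'u' (letter)
  [3] 'ng' (digraph)
  [4] 'l' (letter)
  [5] 'e' (letter)
Units from scan: 5
Final unit is 'e' after a consonant -> drop as silent (-1)
Sound units = 4 units


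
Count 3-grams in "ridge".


Word: "ridge" (length 5)
Number of 3-grams = length - 3 + 1 = 5 - 3 + 1
= 3


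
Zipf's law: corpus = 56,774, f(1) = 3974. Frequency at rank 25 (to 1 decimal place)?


Zipf's law: f(r) = f(1) / r
f(1) = 3974
f(25) = 3974 / 25
= 159.0 occurrences


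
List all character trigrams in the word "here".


Word: "here" (length 4)
Number of trigrams = 4 - 3 + 1 = 2
  Position 0: "her"
  Position 1: "ere"
Trigrams = "her", "ere"


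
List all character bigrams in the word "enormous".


Word: "enormous" (length 8)
Number of bigrams = 8 - 2 + 1 = 7
  Position 0: "en"
  Position 1: "no"
  Position 2: "or"
  Position 3: "rm"
  Position 4: "mo"
  Position 5: "ou"
  Position 6: "us"
Bigrams = "en", "no", "or", "rm", "mo", "ou", "us"


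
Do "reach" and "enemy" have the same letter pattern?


Pattern of "reach": [0, 1, 2, 3, 4]
Pattern of "enemy": [0, 1, 0, 2, 3]
Patterns do not match
Same pattern = No


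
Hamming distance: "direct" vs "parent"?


Comparing character by character (same length = 6):
  Pos 0: 'd' vs 'p' !=
  Pos 1: 'i' vs 'a' !=
  Pos 2: 'r' vs 'r' =
  Pos 3: 'e' vs 'e' =
  Pos 4: 'c' vs 'n' !=
  Pos 5: 't' vs 't' =
Hamming distance = 3


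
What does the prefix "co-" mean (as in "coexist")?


Prefix: co-
As in: coexist -> co- + exist
Meaning = together


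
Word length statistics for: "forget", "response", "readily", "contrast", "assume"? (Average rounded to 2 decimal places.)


Lengths: "forget"=6, "response"=8, "readily"=7, "contrast"=8, "assume"=6
Sum = 35, Count = 5
Average = 35/5 = 7.00
= avg=7.00, min=6, max=8


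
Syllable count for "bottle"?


Word: "bottle"
Syllable breakdown: bot / tle
Counting: 2 parts
= 2 syllables


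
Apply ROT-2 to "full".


Word: "full"
Shift: 2
Each letter → (letter + shift) mod 26:
  'f' (5) + 2 = 7 → 'h'
  'u' (20) + 2 = 22 → 'w'
  'l' (11) + 2 = 13 → 'n'
  'l' (11) + 2 = 13 → 'n'
Result = "hwnn"


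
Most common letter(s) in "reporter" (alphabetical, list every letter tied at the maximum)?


Word: "reporter"
Letter counts:
  'e': 2
  'o': 1
  'p': 1
  'r': 3
  't': 1
Maximum count = 3
Most frequent = 'r' (3 times each)


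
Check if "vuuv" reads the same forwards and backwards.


Word: "vuuv"
Reversed: "vuuv"
Forward == Backward? vuuv == vuuv
Palindrome = Yes


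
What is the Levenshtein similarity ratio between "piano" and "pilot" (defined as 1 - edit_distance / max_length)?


Word 1: "piano" (length 5)
Word 2: "pilot" (length 5)
One optimal edit sequence:
  1. keep 'p'
  2. keep 'i'
  3. substitute 'a' -> 'l'  (+1)
  4. substitute 'n' -> 'o'  (+1)
  5. substitute 'o' -> 't'  (+1)
Edit distance = 3
Max length = max(5, 5) = 5
Similarity = 1 - 3/5
= 0.4000


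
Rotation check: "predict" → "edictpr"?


Word: "predict", Candidate: "edictpr"
Method: check if candidate is substring of word+word
"predictpredict" contains "edictpr"? Yes
Is rotation = Yes


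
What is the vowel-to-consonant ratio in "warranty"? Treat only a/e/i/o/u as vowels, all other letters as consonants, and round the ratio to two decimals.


Word: "warranty"
Vowels (a,e,i,o,u): 2
Consonants: 6
Ratio = 2/6
= 0.33


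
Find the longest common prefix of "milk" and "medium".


Word 1: "milk"
Word 2: "medium"
Comparing from start:
  Pos 0: 'm' == 'm'
  Pos 1: 'i' != 'e' (stop)
LCP = "m" (length 1)


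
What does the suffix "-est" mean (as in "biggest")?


Suffix: -est
Example: biggest = big + -est, with a spelling change
Meaning = most


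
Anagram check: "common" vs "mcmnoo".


Word 1: "common" → sorted: cmmnoo
Word 2: "mcmnoo" → sorted: cmmnoo
Same letters? cmmnoo == cmmnoo
Anagram = Yes


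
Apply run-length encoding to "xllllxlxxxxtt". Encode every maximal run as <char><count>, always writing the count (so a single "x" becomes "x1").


String: "xllllxlxxxxtt"
Scanning for consecutive runs:
  'x' x 1
  'l' x 4
  'x' x 1
  'l' x 1
  'x' x 4
  't' x 2
RLE = "x1l4x1l1x4t2"


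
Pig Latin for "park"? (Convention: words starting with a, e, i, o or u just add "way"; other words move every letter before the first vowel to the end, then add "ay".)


Word: "park"
Starts with consonant(s) → move to end, add 'ay'
Consonant cluster: "p"
Pig Latin = "arkpay"


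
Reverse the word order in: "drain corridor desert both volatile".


Original: "drain corridor desert both volatile"
Words (1..n): drain | corridor | desert | both | volatile
Reversed (n..1): volatile | both | desert | corridor | drain
Result = "volatile both desert corridor drain"


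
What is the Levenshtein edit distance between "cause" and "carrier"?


Word 1: "cause" (length 5)
Word 2: "carrier" (length 7)
One optimal edit sequence (insert/delete/substitute each cost 1):
  1. keep 'c'
  2. keep 'a'
  3. insert 'r'  (+1)
  4. substitute 'u' -> 'r'  (+1)
  5. substitute 's' -> 'i'  (+1)
  6. keep 'e'
  7. insert 'r'  (+1)
Total edit operations: 4
Edit distance = 4


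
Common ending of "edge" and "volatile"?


Word 1: "edge"
Word 2: "volatile"
Comparing from end:
  Pos -1: 'e' == 'e'
  Pos -2: 'g' != 'l' (stop)
LCS = "e" (length 1)


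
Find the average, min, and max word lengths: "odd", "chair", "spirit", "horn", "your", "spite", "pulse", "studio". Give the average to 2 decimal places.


Lengths: "odd"=3, "chair"=5, "spirit"=6, "horn"=4, "your"=4, "spite"=5, "pulse"=5, "studio"=6
Sum = 38, Count = 8
Average = 38/8 = 4.75
= avg=4.75, min=3, max=6


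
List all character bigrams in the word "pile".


Word: "pile" (length 4)
Number of bigrams = 4 - 2 + 1 = 3
  Position 0: "pi"
  Position 1: "il"
  Position 2: "le"
Bigrams = "pi", "il", "le"


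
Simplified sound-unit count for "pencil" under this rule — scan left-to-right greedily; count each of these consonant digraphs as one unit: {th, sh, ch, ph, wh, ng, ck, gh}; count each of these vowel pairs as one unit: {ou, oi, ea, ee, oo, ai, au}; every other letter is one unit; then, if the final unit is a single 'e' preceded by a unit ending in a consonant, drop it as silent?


Word: "pencil" (6 letters)
Left-to-right scan:
  [1] 'p' (letter)
  [2] 'e' (letter)
  [3] 'n' (letter)
  [4] 'c' (letter)
  [5] 'i' (letter)
  [6] 'l' (letter)
Units from scan: 6
Sound units = 6 units


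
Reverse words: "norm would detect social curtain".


Original: "norm would detect social curtain"
Words (1..n): norm | would | detect | social | curtain
Reversed (n..1): curtain | social | detect | would | norm
Result = "curtain social detect would norm"


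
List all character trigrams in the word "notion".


Word: "notion" (length 6)
Number of trigrams = 6 - 3 + 1 = 4
  Position 0: "not"
  Position 1: "oti"
  Position 2: "tio"
  Position 3: "ion"
Trigrams = "not", "oti", "tio", "ion"


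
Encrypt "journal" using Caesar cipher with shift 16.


Word: "journal"
Shift: 16
Each letter → (letter + shift) mod 26:
  'j' (9) + 16 = 25 → 'z'
  'o' (14) + 16 = 4 → 'e'
  'u' (20) + 16 = 10 → 'k'
  'r' (17) + 16 = 7 → 'h'
  'n' (13) + 16 = 3 → 'd'
  'a' (0) + 16 = 16 → 'q'
  'l' (11) + 16 = 1 → 'b'
Result = "zekhdqb"


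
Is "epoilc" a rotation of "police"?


Word: "police", Candidate: "epoilc"
Method: check if candidate is substring of word+word
"policepolice" contains "epoilc"? No
Is rotation = No


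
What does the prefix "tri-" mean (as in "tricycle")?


Prefix: tri-
Example: tricycle = tri- + cycle
Meaning = three


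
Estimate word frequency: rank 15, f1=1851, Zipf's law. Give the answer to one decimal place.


Zipf's law: f(r) = f(1) / r
f(1) = 1851
f(15) = 1851 / 15
= 123.4 occurrences


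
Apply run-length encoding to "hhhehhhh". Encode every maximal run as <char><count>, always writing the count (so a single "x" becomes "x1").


String: "hhhehhhh"
Scanning for consecutive runs:
  'h' x 3
  'e' x 1
  'h' x 4
RLE = "h3e1h4"


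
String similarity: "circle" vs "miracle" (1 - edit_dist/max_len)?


Word 1: "circle" (length 6)
Word 2: "miracle" (length 7)
One optimal edit sequence:
  1. substitute 'c' -> 'm'  (+1)
  2. keep 'i'
  3. keep 'r'
  4. insert 'a'  (+1)
  5. keep 'c'
  6. keep 'l'
  7. keep 'e'
Edit distance = 2
Max length = max(6, 7) = 7
Similarity = 1 - 2/7
= 0.7143


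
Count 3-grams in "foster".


Word: "foster" (length 6)
Number of 3-grams = length - 3 + 1 = 6 - 3 + 1
= 4


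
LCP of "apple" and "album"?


Word 1: "apple"
Word 2: "album"
Comparing from start:
  Pos 0: 'a' == 'a'
  Pos 1: 'p' != 'l' (stop)
LCP = "a" (length 1)


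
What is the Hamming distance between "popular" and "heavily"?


Comparing character by character (same length = 7):
  Pos 0: 'p' vs 'h' !=
  Pos 1: 'o' vs 'e' !=
  Pos 2: 'p' vs 'a' !=
  Pos 3: 'u' vs 'v' !=
  Pos 4: 'l' vs 'i' !=
  Pos 5: 'a' vs 'l' !=
  Pos 6: 'r' vs 'y' !=
Hamming distance = 7


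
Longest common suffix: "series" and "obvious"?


Word 1: "series"
Word 2: "obvious"
Comparing from end:
  Pos -1: 's' == 's'
  Pos -2: 'e' != 'u' (stop)
LCS = "s" (length 1)


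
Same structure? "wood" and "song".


Pattern of "wood": [0, 1, 1, 2]
Pattern of "song": [0, 1, 2, 3]
Patterns do not match
Same pattern = No


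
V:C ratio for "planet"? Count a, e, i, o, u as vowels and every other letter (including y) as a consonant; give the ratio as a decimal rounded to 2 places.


Word: "planet"
Vowels (a,e,i,o,u): 2
Consonants: 4
Ratio = 2/4
= 0.50


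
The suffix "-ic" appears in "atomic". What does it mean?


Suffix: -ic
Example: atomic (atom + -ic)
Meaning = relating to


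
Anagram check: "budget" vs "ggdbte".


Word 1: "budget" → sorted: bdegtu
Word 2: "ggdbte" → sorted: bdeggt
Same letters? bdegtu != bdeggt
Anagram = No


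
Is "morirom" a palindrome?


Word: "morirom"
Reversed: "morirom"
Forward == Backward? morirom == morirom
Palindrome = Yes


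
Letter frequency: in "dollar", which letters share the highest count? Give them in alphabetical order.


Word: "dollar"
Letter counts:
  'a': 1
  'd': 1
  'l': 2
  'o': 1
  'r': 1
Maximum count = 2
Most frequent = 'l' (2 times each)


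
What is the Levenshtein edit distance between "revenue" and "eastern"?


Word 1: "revenue" (length 7)
Word 2: "eastern" (length 7)
One optimal edit sequence (insert/delete/substitute each cost 1):
  1. substitute 'r' -> 'e'  (+1)
  2. substitute 'e' -> 'a'  (+1)
  3. substitute 'v' -> 's'  (+1)
  4. substitute 'e' -> 't'  (+1)
  5. substitute 'n' -> 'e'  (+1)
  6. substitute 'u' -> 'r'  (+1)
  7. substitute 'e' -> 'n'  (+1)
Total edit operations: 7
Edit distance = 7


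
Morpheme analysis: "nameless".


Word: "nameless"
Morphemes: name | -less
Each morpheme carries meaning
= 2 morphemes


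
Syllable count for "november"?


Word: "november"
Syllable breakdown: no-vem-ber
Counting: 3 parts
= 3 syllables


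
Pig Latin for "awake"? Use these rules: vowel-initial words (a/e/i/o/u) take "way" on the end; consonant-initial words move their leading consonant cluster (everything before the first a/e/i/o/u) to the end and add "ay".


Word: "awake"
Starts with vowel → add 'way'
Pig Latin = "awakeway"


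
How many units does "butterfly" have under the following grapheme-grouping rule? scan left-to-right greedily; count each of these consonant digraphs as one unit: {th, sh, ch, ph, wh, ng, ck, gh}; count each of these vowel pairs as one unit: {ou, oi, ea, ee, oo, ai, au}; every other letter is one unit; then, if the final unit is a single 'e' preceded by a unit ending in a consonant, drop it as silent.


Word: "butterfly" (9 letters)
Left-to-right scan:
  (1) 'b' (letter)
  (2) 'u' (letter)
  (3) 't' (letter)
  (4) 't' (letter)
  (5) 'e' (letter)
  (6) 'r' (letter)
  (7) 'f' (letter)
  (8) 'l' (letter)
  (9) 'y' (letter)
Units from scan: 9
Sound units = 9 units


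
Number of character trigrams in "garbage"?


Word: "garbage" (length 7)
Number of 3-grams = length - 3 + 1 = 7 - 3 + 1
= 5


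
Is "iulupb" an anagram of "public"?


Word 1: "public" → sorted: bcilpu
Word 2: "iulupb" → sorted: bilpuu
Same letters? bcilpu != bilpuu
Anagram = No


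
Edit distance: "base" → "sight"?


Word 1: "base" (length 4)
Word 2: "sight" (length 5)
One optimal edit sequence (insert/delete/substitute each cost 1):
  1. insert 's'  (+1)
  2. substitute 'b' -> 'i'  (+1)
  3. substitute 'a' -> 'g'  (+1)
  4. substitute 's' -> 'h'  (+1)
  5. substitute 'e' -> 't'  (+1)
Total edit operations: 5
Edit distance = 5


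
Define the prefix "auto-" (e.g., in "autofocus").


Prefix: auto-
Example: autofocus = auto- + focus
Meaning = self


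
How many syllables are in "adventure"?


Word: "adventure"
Syllable breakdown: ad / ven / ture
Counting: 3 parts
= 3 syllables


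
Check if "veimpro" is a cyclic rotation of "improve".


Word: "improve", Candidate: "veimpro"
Method: check if candidate is substring of word+word
"improveimprove" contains "veimpro"? Yes
Is rotation = Yes


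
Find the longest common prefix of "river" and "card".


Word 1: "river"
Word 2: "card"
Comparing from start:
  Pos 0: 'r' != 'c' (stop)
LCP = "" (length 0)


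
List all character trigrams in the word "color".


Word: "color" (length 5)
Number of trigrams = 5 - 3 + 1 = 3
  Position 0: "col"
  Position 1: "olo"
  Position 2: "lor"
Trigrams = "col", "olo", "lor"


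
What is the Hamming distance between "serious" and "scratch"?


Comparing character by character (same length = 7):
  Pos 0: 's' vs 's' =
  Pos 1: 'e' vs 'c' !=
  Pos 2: 'r' vs 'r' =
  Pos 3: 'i' vs 'a' !=
  Pos 4: 'o' vs 't' !=
  Pos 5: 'u' vs 'c' !=
  Pos 6: 's' vs 'h' !=
Hamming distance = 5


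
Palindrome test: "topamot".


Word: "topamot"
Reversed: "tomapot"
Forward == Backward? topamot != tomapot
Palindrome = No


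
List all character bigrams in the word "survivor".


Word: "survivor" (length 8)
Number of bigrams = 8 - 2 + 1 = 7
  Position 0: "su"
  Position 1: "ur"
  Position 2: "rv"
  Position 3: "vi"
  Position 4: "iv"
  Position 5: "vo"
  Position 6: "or"
Bigrams = "su", "ur", "rv", "vi", "iv", "vo", "or"


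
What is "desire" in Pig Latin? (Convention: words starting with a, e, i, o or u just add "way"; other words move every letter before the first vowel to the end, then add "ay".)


Word: "desire"
Starts with consonant(s) → move to end, add 'ay'
Consonant cluster: "d"
Pig Latin = "esireday"


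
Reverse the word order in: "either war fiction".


Original: "either war fiction"
Words (1..n): either | war | fiction
Reversed (n..1): fiction | war | either
Result = "fiction war either"


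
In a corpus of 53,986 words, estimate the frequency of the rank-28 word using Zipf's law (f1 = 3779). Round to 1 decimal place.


Zipf's law: f(r) = f(1) / r
f(1) = 3779
f(28) = 3779 / 28
= 135.0 occurrences


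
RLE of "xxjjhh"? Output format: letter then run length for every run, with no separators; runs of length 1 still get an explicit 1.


String: "xxjjhh"
Scanning for consecutive runs:
  'x' x 2
  'j' x 2
  'h' x 2
RLE = "x2j2h2"


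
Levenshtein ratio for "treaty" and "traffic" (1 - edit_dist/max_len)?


Word 1: "treaty" (length 6)
Word 2: "traffic" (length 7)
One optimal edit sequence:
  1. keep 't'
  2. keep 'r'
  3. insert 'a'  (+1)
  4. substitute 'e' -> 'f'  (+1)
  5. substitute 'a' -> 'f'  (+1)
  6. substitute 't' -> 'i'  (+1)
  7. substitute 'y' -> 'c'  (+1)
Edit distance = 5
Max length = max(6, 7) = 7
Similarity = 1 - 5/7
= 0.2857


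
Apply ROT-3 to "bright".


Word: "bright"
Shift: 3
Each letter → (letter + shift) mod 26:
  'b' (1) + 3 = 4 → 'e'
  'r' (17) + 3 = 20 → 'u'
  'i' (8) + 3 = 11 → 'l'
  'g' (6) + 3 = 9 → 'j'
  'h' (7) + 3 = 10 → 'k'
  't' (19) + 3 = 22 → 'w'
Result = "euljkw"


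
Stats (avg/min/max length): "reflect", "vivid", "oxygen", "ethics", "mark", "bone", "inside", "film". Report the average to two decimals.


Lengths: "reflect"=7, "vivid"=5, "oxygen"=6, "ethics"=6, "mark"=4, "bone"=4, "inside"=6, "film"=4
Sum = 42, Count = 8
Average = 42/8 = 5.25
= avg=5.25, min=4, max=7


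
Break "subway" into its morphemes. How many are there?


Word: "subway"
Morphemes: sub- | way
Each morpheme carries meaning
= 2 morphemes


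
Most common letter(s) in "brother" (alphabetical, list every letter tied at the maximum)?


Word: "brother"
Letter counts:
  'b': 1
  'e': 1
  'h': 1
  'o': 1
  'r': 2
  't': 1
Maximum count = 2
Most frequent = 'r' (2 times each)


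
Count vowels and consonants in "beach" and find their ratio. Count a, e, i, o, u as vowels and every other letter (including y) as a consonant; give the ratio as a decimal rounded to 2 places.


Word: "beach"
Vowels (a,e,i,o,u): 2
Consonants: 3
Ratio = 2/3
= 0.67


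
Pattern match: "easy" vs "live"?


Pattern of "easy": [0, 1, 2, 3]
Pattern of "live": [0, 1, 2, 3]
Patterns match
Same pattern = Yes


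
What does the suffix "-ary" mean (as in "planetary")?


Suffix: -ary
Example: planetary (planet + -ary)
Meaning = relating to


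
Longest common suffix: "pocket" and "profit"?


Word 1: "pocket"
Word 2: "profit"
Comparing from end:
  Pos -1: 't' == 't'
  Pos -2: 'e' != 'i' (stop)
LCS = "t" (length 1)


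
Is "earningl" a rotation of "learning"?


Word: "learning", Candidate: "earningl"
Method: check if candidate is substring of word+word
"learninglearning" contains "earningl"? Yes
Is rotation = Yes


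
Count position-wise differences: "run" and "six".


Comparing character by character (same length = 3):
  Pos 0: 'r' vs 's' !=
  Pos 1: 'u' vs 'i' !=
  Pos 2: 'n' vs 'x' !=
Hamming distance = 3


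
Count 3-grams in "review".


Word: "review" (length 6)
Number of 3-grams = length - 3 + 1 = 6 - 3 + 1
= 4


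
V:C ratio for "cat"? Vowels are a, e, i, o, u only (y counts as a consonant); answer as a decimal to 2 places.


Word: "cat"
Vowels (a,e,i,o,u): 1
Consonants: 2
Ratio = 1/2
= 0.50


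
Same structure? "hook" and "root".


Pattern of "hook": [0, 1, 1, 2]
Pattern of "root": [0, 1, 1, 2]
Patterns match
Same pattern = Yes


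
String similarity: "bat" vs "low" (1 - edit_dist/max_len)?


Word 1: "bat" (length 3)
Word 2: "low" (length 3)
One optimal edit sequence:
  1. substitute 'b' -> 'l'  (+1)
  2. substitute 'a' -> 'o'  (+1)
  3. substitute 't' -> 'w'  (+1)
Edit distance = 3
Max length = max(3, 3) = 3
Similarity = 1 - 3/3
= 0.0000


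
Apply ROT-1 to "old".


Word: "old"
Shift: 1
Each letter → (letter + shift) mod 26:
  'o' (14) + 1 = 15 → 'p'
  'l' (11) + 1 = 12 → 'm'
  'd' (3) + 1 = 4 → 'e'
Result = "pme"


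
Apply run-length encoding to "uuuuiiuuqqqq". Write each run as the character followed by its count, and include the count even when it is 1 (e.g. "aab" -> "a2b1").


String: "uuuuiiuuqqqq"
Scanning for consecutive runs:
  'u' x 4
  'i' x 2
  'u' x 2
  'q' x 4
RLE = "u4i2u2q4"


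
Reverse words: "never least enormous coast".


Original: "never least enormous coast"
Words (1..n): never | least | enormous | coast
Reversed (n..1): coast | enormous | least | never
Result = "coast enormous least never"


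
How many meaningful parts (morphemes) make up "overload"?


Word: "overload"
Morphemes: over- + load
Each morpheme carries meaning
= 2 morphemes


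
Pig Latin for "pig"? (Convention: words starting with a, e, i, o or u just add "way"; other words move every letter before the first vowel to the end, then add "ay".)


Word: "pig"
Starts with consonant(s) → move to end, add 'ay'
Consonant cluster: "p"
Pig Latin = "igpay"
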